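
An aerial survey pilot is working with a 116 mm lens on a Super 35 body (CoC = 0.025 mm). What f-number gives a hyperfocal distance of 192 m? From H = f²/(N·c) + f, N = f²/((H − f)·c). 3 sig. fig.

f/2.81

Rearrange H = f²/(N·c) + f for N: N = f² / ((H − f)·c).
N = 116² / ((192000 − 116) × 0.025) = 13456 / 4797 ≈ 2.81.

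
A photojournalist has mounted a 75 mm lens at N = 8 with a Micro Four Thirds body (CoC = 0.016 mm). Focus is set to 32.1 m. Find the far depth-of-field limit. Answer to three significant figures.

Hyperfocal distance H = f²/(N·c) + f = 75²/(8 × 0.016) + 75 = 5625/0.128 + 75 ≈ 44020.3 mm ≈ 44.02 m.
Far limit Df = s·(H − f)/(H − s) = 32100 × (44020.3 − 75) / (44020.3 − 32100) = 32100 × 43945.3 / 11920.3 ≈ 118340 mm ≈ 118 m.

118 m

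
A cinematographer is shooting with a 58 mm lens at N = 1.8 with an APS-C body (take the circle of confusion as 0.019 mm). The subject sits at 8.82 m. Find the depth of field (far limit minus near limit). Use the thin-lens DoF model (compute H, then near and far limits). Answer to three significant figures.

1.58 m

Hyperfocal distance H = f²/(N·c) + f = 58²/(1.8 × 0.019) + 58 = 3364/0.0342 + 58 ≈ 98420.6 mm ≈ 98.42 m.
Near limit Dn = s·(H − f)/(H + s − 2f) = 8820 × (98420.6 − 58) / (98420.6 + 8820 − 2 × 58) = 8820 × 98362.6 / 107124.6 ≈ 8098.6 mm.
Far limit Df = s·(H − f)/(H − s) = 8820 × (98420.6 − 58) / (98420.6 − 8820) = 8820 × 98362.6 / 89600.6 ≈ 9682.5 mm.
Depth of field = Df − Dn = 9682.5 − 8098.6 ≈ 1583.9 mm ≈ 1.58 m.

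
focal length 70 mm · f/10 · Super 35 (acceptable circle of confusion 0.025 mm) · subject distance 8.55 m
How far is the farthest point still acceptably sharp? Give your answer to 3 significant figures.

15.1 m

Hyperfocal distance H = f²/(N·c) + f = 70²/(10 × 0.025) + 70 = 4900/0.25 + 70 ≈ 19670.0 mm ≈ 19.67 m.
Far limit Df = s·(H − f)/(H − s) = 8550 × (19670.0 − 70) / (19670.0 − 8550) = 8550 × 19600.0 / 11120.0 ≈ 15070 mm ≈ 15.1 m.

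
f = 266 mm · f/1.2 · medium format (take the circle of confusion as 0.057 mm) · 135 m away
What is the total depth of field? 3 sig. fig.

Hyperfocal distance H = f²/(N·c) + f = 266²/(1.2 × 0.057) + 266 = 70756/0.0684 + 266 ≈ 1034710.4 mm ≈ 1035 m.
Near limit Dn = s·(H − f)/(H + s − 2f) = 135000 × (1034710.4 − 266) / (1034710.4 + 135000 − 2 × 266) = 135000 × 1034444.4 / 1169178.4 ≈ 119443 mm.
Far limit Df = s·(H − f)/(H − s) = 135000 × (1034710.4 − 266) / (1034710.4 − 135000) = 135000 × 1034444.4 / 899710.4 ≈ 155217 mm.
Depth of field = Df − Dn = 155217 − 119443 ≈ 35774 mm ≈ 35.8 m.

35.8 m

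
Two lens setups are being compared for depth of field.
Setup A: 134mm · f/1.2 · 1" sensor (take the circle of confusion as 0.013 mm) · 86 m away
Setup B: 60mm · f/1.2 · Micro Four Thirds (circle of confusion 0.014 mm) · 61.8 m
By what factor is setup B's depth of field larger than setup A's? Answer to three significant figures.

3.01

Setup A: H = 134²/(1.2×0.013) + 134 ≈ 1151159.6 mm; DoF = Df − Dn = 92933 − 80030 ≈ 12903 mm.
Setup B: H = 60²/(1.2×0.014) + 60 ≈ 214345.7 mm; DoF = Df − Dn = 86812 − 47977 ≈ 38835 mm.
Ratio = 38835 / 12903 ≈ 3.01.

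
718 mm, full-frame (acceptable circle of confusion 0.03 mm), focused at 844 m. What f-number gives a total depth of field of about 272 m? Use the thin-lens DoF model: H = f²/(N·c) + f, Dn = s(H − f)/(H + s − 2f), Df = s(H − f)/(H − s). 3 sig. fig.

Write h = H − f = f²/(N·c). The thin-lens limits are Dn = s·h/(h + (s−f)) and Df = s·h/(h − (s−f)), so DoF = Df − Dn = 2·s·(s−f)·h / (h² − (s−f)²).
That is a quadratic in h: DoF·h² − 2·s·(s−f)·h − DoF·(s−f)² = 0 ⇒ h = (s−f)·(s + √(s² + DoF²)) / DoF = 843282 × (844000 + √(844000² + 272000²)) / 272000 = 843282 × (844000 + 886747) / 272000 ≈ 5365837 mm.
Then N = f²/(c·h) = 718² / (0.03 × 5365837) = 515524 / 160975 ≈ 3.20.

f/3.20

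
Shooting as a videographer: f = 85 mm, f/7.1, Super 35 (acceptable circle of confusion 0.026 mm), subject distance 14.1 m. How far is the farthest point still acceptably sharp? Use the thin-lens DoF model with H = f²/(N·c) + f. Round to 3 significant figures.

22.0 m

Hyperfocal distance H = f²/(N·c) + f = 85²/(7.1 × 0.026) + 85 = 7225/0.1846 + 85 ≈ 39223.7 mm ≈ 39.22 m.
Far limit Df = s·(H − f)/(H − s) = 14100 × (39223.7 − 85) / (39223.7 − 14100) = 14100 × 39138.7 / 25123.7 ≈ 21966 mm ≈ 22.0 m.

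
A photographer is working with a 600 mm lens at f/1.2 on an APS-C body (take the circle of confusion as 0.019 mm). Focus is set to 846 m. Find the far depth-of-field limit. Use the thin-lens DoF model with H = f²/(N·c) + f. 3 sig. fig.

Hyperfocal distance H = f²/(N·c) + f = 600²/(1.2 × 0.019) + 600 = 360000/0.0228 + 600 ≈ 15790073.7 mm ≈ 15790 m.
Far limit Df = s·(H − f)/(H − s) = 846000 × (15790073.7 − 600) / (15790073.7 − 846000) = 846000 × 15789473.7 / 14944073.7 ≈ 893859 mm ≈ 894 m.

894 m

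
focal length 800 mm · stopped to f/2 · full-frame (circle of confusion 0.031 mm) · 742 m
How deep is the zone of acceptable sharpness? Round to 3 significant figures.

107 m

Hyperfocal distance H = f²/(N·c) + f = 800²/(2 × 0.031) + 800 = 640000/0.062 + 800 ≈ 10323380.6 mm ≈ 10323 m.
Near limit Dn = s·(H − f)/(H + s − 2f) = 742000 × (10323380.6 − 800) / (10323380.6 + 742000 − 2 × 800) = 742000 × 10322580.6 / 11063780.6 ≈ 692291 mm.
Far limit Df = s·(H − f)/(H − s) = 742000 × (10323380.6 − 800) / (10323380.6 − 742000) = 742000 × 10322580.6 / 9581380.6 ≈ 799400 mm.
Depth of field = Df − Dn = 799400 − 692291 ≈ 107109 mm ≈ 107 m.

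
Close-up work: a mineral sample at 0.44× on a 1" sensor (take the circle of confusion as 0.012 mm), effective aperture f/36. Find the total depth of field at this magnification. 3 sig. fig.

At magnification m, DoF ≈ 2·N_eff·c/m² = 2 × 36 × 0.012 / 0.44² = 0.864 / 0.1936 ≈ 4.46 mm.

4.46 mm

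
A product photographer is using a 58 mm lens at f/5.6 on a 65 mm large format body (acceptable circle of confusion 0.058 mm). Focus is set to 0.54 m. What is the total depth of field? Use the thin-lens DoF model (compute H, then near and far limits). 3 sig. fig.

Hyperfocal distance H = f²/(N·c) + f = 58²/(5.6 × 0.058) + 58 = 3364/0.3248 + 58 ≈ 10415.1 mm ≈ 10.42 m.
Near limit Dn = s·(H − f)/(H + s − 2f) = 540 × (10415.1 − 58) / (10415.1 + 540 − 2 × 58) = 540 × 10357.1 / 10839.1 ≈ 515.987 mm.
Far limit Df = s·(H − f)/(H − s) = 540 × (10415.1 − 58) / (10415.1 − 540) = 540 × 10357.1 / 9875.1 ≈ 566.357 mm.
Depth of field = Df − Dn = 566.357 − 515.987 ≈ 50.370 mm.

50.4 mm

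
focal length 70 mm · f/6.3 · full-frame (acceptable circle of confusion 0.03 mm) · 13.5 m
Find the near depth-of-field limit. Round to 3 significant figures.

Hyperfocal distance H = f²/(N·c) + f = 70²/(6.3 × 0.03) + 70 = 4900/0.189 + 70 ≈ 25995.9 mm ≈ 26.00 m.
Near limit Dn = s·(H − f)/(H + s − 2f) = 13500 × (25995.9 − 70) / (25995.9 + 13500 − 2 × 70) = 13500 × 25925.9 / 39355.9 ≈ 8893.2 mm ≈ 8.89 m.

8.89 m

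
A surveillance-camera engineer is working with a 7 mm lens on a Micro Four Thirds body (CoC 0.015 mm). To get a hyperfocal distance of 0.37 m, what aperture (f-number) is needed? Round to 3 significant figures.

Rearrange H = f²/(N·c) + f for N: N = f² / ((H − f)·c).
N = 7² / ((370 − 7) × 0.015) = 49 / 5.445 ≈ 9.

f/9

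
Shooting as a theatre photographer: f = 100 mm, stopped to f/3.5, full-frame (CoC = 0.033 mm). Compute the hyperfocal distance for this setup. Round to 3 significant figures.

86.7 m

Hyperfocal distance H = f²/(N·c) + f = 100²/(3.5 × 0.033) + 100 = 10000/0.1155 + 100 ≈ 86680.1 mm ≈ 86.7 m.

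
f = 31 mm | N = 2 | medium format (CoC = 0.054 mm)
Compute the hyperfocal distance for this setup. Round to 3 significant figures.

Hyperfocal distance H = f²/(N·c) + f = 31²/(2 × 0.054) + 31 = 961/0.108 + 31 ≈ 8929.1 mm ≈ 8.93 m.

8.93 m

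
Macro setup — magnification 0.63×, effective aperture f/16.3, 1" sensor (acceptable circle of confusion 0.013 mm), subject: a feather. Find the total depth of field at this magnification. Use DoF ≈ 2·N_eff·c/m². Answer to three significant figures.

At magnification m, DoF ≈ 2·N_eff·c/m² = 2 × 16.3 × 0.013 / 0.63² = 0.4238 / 0.3969 ≈ 1.07 mm.

1.07 mm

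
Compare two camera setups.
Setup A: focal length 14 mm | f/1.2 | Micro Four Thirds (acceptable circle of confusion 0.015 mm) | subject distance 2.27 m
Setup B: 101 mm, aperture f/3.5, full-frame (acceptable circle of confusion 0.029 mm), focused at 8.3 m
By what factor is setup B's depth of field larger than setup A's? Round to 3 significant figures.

1.39

Setup A: H = 14²/(1.2×0.015) + 14 ≈ 10902.9 mm; DoF = Df − Dn = 2863.21 − 1880.41 ≈ 982.80 mm.
Setup B: H = 101²/(3.5×0.029) + 101 ≈ 100603.5 mm; DoF = Df − Dn = 9037.3 − 7674.0 ≈ 1363.3 mm.
Ratio = 1363.3 / 982.80 ≈ 1.39.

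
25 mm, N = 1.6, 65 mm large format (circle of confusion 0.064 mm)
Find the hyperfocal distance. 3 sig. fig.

6.13 m

Hyperfocal distance H = f²/(N·c) + f = 25²/(1.6 × 0.064) + 25 = 625/0.1024 + 25 ≈ 6128.5 mm ≈ 6.13 m.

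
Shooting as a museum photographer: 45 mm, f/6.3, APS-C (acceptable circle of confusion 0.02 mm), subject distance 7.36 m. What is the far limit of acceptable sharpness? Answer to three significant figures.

Hyperfocal distance H = f²/(N·c) + f = 45²/(6.3 × 0.02) + 45 = 2025/0.126 + 45 ≈ 16116.4 mm ≈ 16.12 m.
Far limit Df = s·(H − f)/(H − s) = 7360 × (16116.4 − 45) / (16116.4 − 7360) = 7360 × 16071.4 / 8756.4 ≈ 13508 mm ≈ 13.5 m.

13.5 m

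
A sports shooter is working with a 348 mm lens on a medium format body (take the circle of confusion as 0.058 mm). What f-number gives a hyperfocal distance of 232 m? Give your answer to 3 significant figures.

f/9.01

Rearrange H = f²/(N·c) + f for N: N = f² / ((H − f)·c).
N = 348² / ((232000 − 348) × 0.058) = 121104 / 13436 ≈ 9.01.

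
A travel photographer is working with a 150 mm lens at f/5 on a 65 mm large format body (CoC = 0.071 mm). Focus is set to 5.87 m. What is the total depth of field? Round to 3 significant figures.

Hyperfocal distance H = f²/(N·c) + f = 150²/(5 × 0.071) + 150 = 22500/0.355 + 150 ≈ 63530.3 mm ≈ 63.53 m.
Near limit Dn = s·(H − f)/(H + s − 2f) = 5870 × (63530.3 − 150) / (63530.3 + 5870 − 2 × 150) = 5870 × 63380.3 / 69100.3 ≈ 5384.1 mm.
Far limit Df = s·(H − f)/(H − s) = 5870 × (63530.3 − 150) / (63530.3 − 5870) = 5870 × 63380.3 / 57660.3 ≈ 6452.3 mm.
Depth of field = Df − Dn = 6452.3 − 5384.1 ≈ 1068.2 mm ≈ 1.07 m.

1.07 m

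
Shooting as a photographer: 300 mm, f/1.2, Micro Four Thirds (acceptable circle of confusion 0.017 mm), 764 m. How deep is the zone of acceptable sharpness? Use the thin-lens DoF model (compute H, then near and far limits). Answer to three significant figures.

Hyperfocal distance H = f²/(N·c) + f = 300²/(1.2 × 0.017) + 300 = 90000/0.0204 + 300 ≈ 4412064.7 mm ≈ 4412 m.
Near limit Dn = s·(H − f)/(H + s − 2f) = 764000 × (4412064.7 − 300) / (4412064.7 + 764000 − 2 × 300) = 764000 × 4411764.7 / 5175464.7 ≈ 651263 mm.
Far limit Df = s·(H − f)/(H − s) = 764000 × (4412064.7 − 300) / (4412064.7 − 764000) = 764000 × 4411764.7 / 3648064.7 ≈ 923939 mm.
Depth of field = Df − Dn = 923939 − 651263 ≈ 272676 mm ≈ 273 m.

273 m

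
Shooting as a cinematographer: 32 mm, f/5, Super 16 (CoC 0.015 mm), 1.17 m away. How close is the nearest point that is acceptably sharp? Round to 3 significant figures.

1.08 m

Hyperfocal distance H = f²/(N·c) + f = 32²/(5 × 0.015) + 32 = 1024/0.075 + 32 ≈ 13685.3 mm ≈ 13.69 m.
Near limit Dn = s·(H − f)/(H + s − 2f) = 1170 × (13685.3 − 32) / (13685.3 + 1170 − 2 × 32) = 1170 × 13653.3 / 14791.3 ≈ 1080.0 mm ≈ 1.08 m.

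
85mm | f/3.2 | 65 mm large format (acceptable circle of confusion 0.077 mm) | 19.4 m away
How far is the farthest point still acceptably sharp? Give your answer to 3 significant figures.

Hyperfocal distance H = f²/(N·c) + f = 85²/(3.2 × 0.077) + 85 = 7225/0.2464 + 85 ≈ 29407.2 mm ≈ 29.41 m.
Far limit Df = s·(H − f)/(H − s) = 19400 × (29407.2 − 85) / (29407.2 − 19400) = 19400 × 29322.2 / 10007.2 ≈ 56844 mm ≈ 56.8 m.

56.8 m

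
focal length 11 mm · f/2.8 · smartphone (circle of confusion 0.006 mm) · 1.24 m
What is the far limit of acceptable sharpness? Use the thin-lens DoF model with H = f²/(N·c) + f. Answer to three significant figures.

1.50 m

Hyperfocal distance H = f²/(N·c) + f = 11²/(2.8 × 0.006) + 11 = 121/0.0168 + 11 ≈ 7213.4 mm ≈ 7.213 m.
Far limit Df = s·(H − f)/(H − s) = 1240 × (7213.4 − 11) / (7213.4 − 1240) = 1240 × 7202.4 / 5973.4 ≈ 1495.1 mm ≈ 1.50 m.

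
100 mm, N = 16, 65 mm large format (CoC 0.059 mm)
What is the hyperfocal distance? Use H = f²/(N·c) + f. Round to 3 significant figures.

Hyperfocal distance H = f²/(N·c) + f = 100²/(16 × 0.059) + 100 = 10000/0.944 + 100 ≈ 10693.2 mm ≈ 10.7 m.

10.7 m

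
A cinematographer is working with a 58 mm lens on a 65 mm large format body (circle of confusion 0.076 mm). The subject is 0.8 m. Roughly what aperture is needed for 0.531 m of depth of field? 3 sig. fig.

Write h = H − f = f²/(N·c). The thin-lens limits are Dn = s·h/(h + (s−f)) and Df = s·h/(h − (s−f)), so DoF = Df − Dn = 2·s·(s−f)·h / (h² − (s−f)²).
That is a quadratic in h: DoF·h² − 2·s·(s−f)·h − DoF·(s−f)² = 0 ⇒ h = (s−f)·(s + √(s² + DoF²)) / DoF = 742 × (800 + √(800² + 531²)) / 531 = 742 × (800 + 960.188) / 531 ≈ 2459.6 mm.
Then N = f²/(c·h) = 58² / (0.076 × 2459.6) = 3364 / 186.93 ≈ 18.

f/18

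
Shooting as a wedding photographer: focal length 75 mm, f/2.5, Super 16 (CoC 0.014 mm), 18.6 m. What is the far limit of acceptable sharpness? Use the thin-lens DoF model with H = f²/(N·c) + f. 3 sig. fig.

Hyperfocal distance H = f²/(N·c) + f = 75²/(2.5 × 0.014) + 75 = 5625/0.035 + 75 ≈ 160789.3 mm ≈ 160.8 m.
Far limit Df = s·(H − f)/(H − s) = 18600 × (160789.3 − 75) / (160789.3 − 18600) = 18600 × 160714.3 / 142189.3 ≈ 21023 mm ≈ 21.0 m.

21.0 m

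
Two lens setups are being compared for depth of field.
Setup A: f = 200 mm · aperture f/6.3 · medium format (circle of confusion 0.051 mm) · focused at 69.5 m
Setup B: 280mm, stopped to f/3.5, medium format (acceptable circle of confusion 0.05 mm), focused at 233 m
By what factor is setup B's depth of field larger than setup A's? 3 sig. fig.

2.96

Setup A: H = 200²/(6.3×0.051) + 200 ≈ 124694.2 mm; DoF = Df − Dn = 156762 − 44647 ≈ 112115 mm.
Setup B: H = 280²/(3.5×0.05) + 280 ≈ 448280.0 mm; DoF = Df − Dn = 484876 − 153344 ≈ 331532 mm.
Ratio = 331532 / 112115 ≈ 2.96.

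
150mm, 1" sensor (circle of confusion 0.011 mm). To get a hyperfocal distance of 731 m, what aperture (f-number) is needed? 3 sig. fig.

f/2.80

Rearrange H = f²/(N·c) + f for N: N = f² / ((H − f)·c).
N = 150² / ((731000 − 150) × 0.011) = 22500 / 8039 ≈ 2.80.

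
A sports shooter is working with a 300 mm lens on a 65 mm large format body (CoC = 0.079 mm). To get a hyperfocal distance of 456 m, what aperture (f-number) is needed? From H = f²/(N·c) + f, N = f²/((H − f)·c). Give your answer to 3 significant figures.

Rearrange H = f²/(N·c) + f for N: N = f² / ((H − f)·c).
N = 300² / ((456000 − 300) × 0.079) = 90000 / 36000 ≈ 2.50.

f/2.50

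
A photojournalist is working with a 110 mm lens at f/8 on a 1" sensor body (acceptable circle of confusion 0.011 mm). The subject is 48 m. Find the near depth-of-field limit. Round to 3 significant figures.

35.6 m

Hyperfocal distance H = f²/(N·c) + f = 110²/(8 × 0.011) + 110 = 12100/0.088 + 110 ≈ 137610.0 mm ≈ 137.6 m.
Near limit Dn = s·(H − f)/(H + s − 2f) = 48000 × (137610.0 − 110) / (137610.0 + 48000 − 2 × 110) = 48000 × 137500.0 / 185390.0 ≈ 35601 mm ≈ 35.6 m.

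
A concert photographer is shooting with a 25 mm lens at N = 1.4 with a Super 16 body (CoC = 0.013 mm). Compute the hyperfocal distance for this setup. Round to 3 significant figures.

34.4 m

Hyperfocal distance H = f²/(N·c) + f = 25²/(1.4 × 0.013) + 25 = 625/0.0182 + 25 ≈ 34365.7 mm ≈ 34.4 m.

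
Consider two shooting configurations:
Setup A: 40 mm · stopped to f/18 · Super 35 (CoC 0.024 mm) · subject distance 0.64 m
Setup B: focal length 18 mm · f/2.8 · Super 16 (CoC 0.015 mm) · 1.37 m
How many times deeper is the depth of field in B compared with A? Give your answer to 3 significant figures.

Setup A: H = 40²/(18×0.024) + 40 ≈ 3743.7 mm; DoF = Df − Dn = 763.72 − 550.77 ≈ 212.95 mm.
Setup B: H = 18²/(2.8×0.015) + 18 ≈ 7732.3 mm; DoF = Df − Dn = 1661.13 − 1165.70 ≈ 495.43 mm.
Ratio = 495.43 / 212.95 ≈ 2.33.

2.33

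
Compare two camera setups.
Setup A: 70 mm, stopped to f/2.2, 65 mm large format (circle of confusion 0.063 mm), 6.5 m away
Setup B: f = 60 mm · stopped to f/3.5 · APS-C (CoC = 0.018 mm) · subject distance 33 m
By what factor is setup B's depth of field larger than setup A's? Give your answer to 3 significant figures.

Setup A: H = 70²/(2.2×0.063) + 70 ≈ 35423.5 mm; DoF = Df − Dn = 7945.0 − 5499.7 ≈ 2445.3 mm.
Setup B: H = 60²/(3.5×0.018) + 60 ≈ 57202.9 mm; DoF = Df − Dn = 77913 − 20933 ≈ 56980 mm.
Ratio = 56980 / 2445.3 ≈ 23.3.

23.3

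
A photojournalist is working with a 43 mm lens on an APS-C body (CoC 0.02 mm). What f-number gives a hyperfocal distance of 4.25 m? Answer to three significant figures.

f/22

Rearrange H = f²/(N·c) + f for N: N = f² / ((H − f)·c).
N = 43² / ((4250 − 43) × 0.02) = 1849 / 84.14 ≈ 22.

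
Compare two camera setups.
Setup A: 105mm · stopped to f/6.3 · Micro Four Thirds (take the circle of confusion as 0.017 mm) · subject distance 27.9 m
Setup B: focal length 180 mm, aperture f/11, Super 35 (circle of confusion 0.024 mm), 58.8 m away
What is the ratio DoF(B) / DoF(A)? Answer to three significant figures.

4.48

Setup A: H = 105²/(6.3×0.017) + 105 ≈ 103046.2 mm; DoF = Df − Dn = 38220 − 21968 ≈ 16252 mm.
Setup B: H = 180²/(11×0.024) + 180 ≈ 122907.3 mm; DoF = Df − Dn = 112567 − 39793 ≈ 72774 mm.
Ratio = 72774 / 16252 ≈ 4.48.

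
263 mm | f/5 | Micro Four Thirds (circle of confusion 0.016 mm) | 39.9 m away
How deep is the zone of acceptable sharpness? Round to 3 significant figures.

3.67 m

Hyperfocal distance H = f²/(N·c) + f = 263²/(5 × 0.016) + 263 = 69169/0.08 + 263 ≈ 864875.5 mm ≈ 864.9 m.
Near limit Dn = s·(H − f)/(H + s − 2f) = 39900 × (864875.5 − 263) / (864875.5 + 39900 − 2 × 263) = 39900 × 864612.5 / 904249.5 ≈ 38151.0 mm.
Far limit Df = s·(H − f)/(H − s) = 39900 × (864875.5 − 263) / (864875.5 − 39900) = 39900 × 864612.5 / 824975.5 ≈ 41817.0 mm.
Depth of field = Df − Dn = 41817.0 − 38151.0 ≈ 3666.0 mm ≈ 3.67 m.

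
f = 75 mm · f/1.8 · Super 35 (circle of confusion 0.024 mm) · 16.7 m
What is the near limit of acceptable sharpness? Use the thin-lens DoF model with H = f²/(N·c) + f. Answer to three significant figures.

14.8 m

Hyperfocal distance H = f²/(N·c) + f = 75²/(1.8 × 0.024) + 75 = 5625/0.0432 + 75 ≈ 130283.3 mm ≈ 130.3 m.
Near limit Dn = s·(H − f)/(H + s − 2f) = 16700 × (130283.3 − 75) / (130283.3 + 16700 − 2 × 75) = 16700 × 130208.3 / 146833.3 ≈ 14809 mm ≈ 14.8 m.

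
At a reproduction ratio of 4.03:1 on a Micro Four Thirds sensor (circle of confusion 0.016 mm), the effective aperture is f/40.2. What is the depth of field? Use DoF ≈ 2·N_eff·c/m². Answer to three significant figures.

0.0792 mm

At magnification m, DoF ≈ 2·N_eff·c/m² = 2 × 40.2 × 0.016 / 4.03² = 1.286 / 16.24 ≈ 0.0792 mm.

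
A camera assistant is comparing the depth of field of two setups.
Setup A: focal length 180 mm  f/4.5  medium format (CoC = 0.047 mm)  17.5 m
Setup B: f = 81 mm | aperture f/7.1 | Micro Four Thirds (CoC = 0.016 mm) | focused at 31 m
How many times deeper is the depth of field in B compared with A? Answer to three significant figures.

11.6

Setup A: H = 180²/(4.5×0.047) + 180 ≈ 153371.5 mm; DoF = Df − Dn = 19730.8 − 15722.4 ≈ 4008.4 mm.
Setup B: H = 81²/(7.1×0.016) + 81 ≈ 57836.3 mm; DoF = Df − Dn = 66716 − 20191 ≈ 46525 mm.
Ratio = 46525 / 4008.4 ≈ 11.6.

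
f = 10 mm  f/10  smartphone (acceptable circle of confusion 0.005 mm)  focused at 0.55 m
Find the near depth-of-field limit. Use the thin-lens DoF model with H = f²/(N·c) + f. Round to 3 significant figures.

Hyperfocal distance H = f²/(N·c) + f = 10²/(10 × 0.005) + 10 = 100/0.05 + 10 ≈ 2010.0 mm ≈ 2.010 m.
Near limit Dn = s·(H − f)/(H + s − 2f) = 550 × (2010.0 − 10) / (2010.0 + 550 − 2 × 10) = 550 × 2000.0 / 2540.0 ≈ 433.07 mm.

433 mm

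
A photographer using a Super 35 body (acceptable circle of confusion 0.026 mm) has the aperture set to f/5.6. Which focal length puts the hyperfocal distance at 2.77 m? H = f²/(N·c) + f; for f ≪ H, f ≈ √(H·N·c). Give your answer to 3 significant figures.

From H = f²/(N·c) + f, with f ≪ H: f ≈ √(H·N·c) = √(2770 × 5.6 × 0.026) = √403.31 ≈ 20.08 mm.
Exact: f² + N·c·f − N·c·H = 0 ⇒ f = (−N·c + √((N·c)² + 4·N·c·H))/2 = (−0.1456 + √1613.3)/2 ≈ 20.010 mm ≈ 20.0 mm.

20.0 mm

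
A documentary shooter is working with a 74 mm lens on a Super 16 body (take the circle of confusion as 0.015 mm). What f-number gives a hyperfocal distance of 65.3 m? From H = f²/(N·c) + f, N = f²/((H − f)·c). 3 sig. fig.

f/5.60

Rearrange H = f²/(N·c) + f for N: N = f² / ((H − f)·c).
N = 74² / ((65300 − 74) × 0.015) = 5476 / 978.4 ≈ 5.60.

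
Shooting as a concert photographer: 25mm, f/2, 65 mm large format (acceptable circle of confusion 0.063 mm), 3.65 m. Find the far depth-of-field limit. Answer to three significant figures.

Hyperfocal distance H = f²/(N·c) + f = 25²/(2 × 0.063) + 25 = 625/0.126 + 25 ≈ 4985.3 mm ≈ 4.985 m.
Far limit Df = s·(H − f)/(H − s) = 3650 × (4985.3 − 25) / (4985.3 − 3650) = 3650 × 4960.3 / 1335.3 ≈ 13559 mm ≈ 13.6 m.

13.6 m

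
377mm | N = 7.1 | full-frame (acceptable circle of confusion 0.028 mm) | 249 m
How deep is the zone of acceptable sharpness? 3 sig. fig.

197 m

Hyperfocal distance H = f²/(N·c) + f = 377²/(7.1 × 0.028) + 377 = 142129/0.1988 + 377 ≈ 715311.6 mm ≈ 715.3 m.
Near limit Dn = s·(H − f)/(H + s − 2f) = 249000 × (715311.6 − 377) / (715311.6 + 249000 − 2 × 377) = 249000 × 714934.6 / 963557.6 ≈ 184752 mm.
Far limit Df = s·(H − f)/(H − s) = 249000 × (715311.6 − 377) / (715311.6 − 249000) = 249000 × 714934.6 / 466311.6 ≈ 381759 mm.
Depth of field = Df − Dn = 381759 − 184752 ≈ 197007 mm ≈ 197 m.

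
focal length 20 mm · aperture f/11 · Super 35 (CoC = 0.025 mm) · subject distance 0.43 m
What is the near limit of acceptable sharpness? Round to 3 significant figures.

Hyperfocal distance H = f²/(N·c) + f = 20²/(11 × 0.025) + 20 = 400/0.275 + 20 ≈ 1474.5 mm ≈ 1.475 m.
Near limit Dn = s·(H − f)/(H + s − 2f) = 430 × (1474.5 − 20) / (1474.5 + 430 − 2 × 20) = 430 × 1454.5 / 1864.5 ≈ 335.45 mm.

335 mm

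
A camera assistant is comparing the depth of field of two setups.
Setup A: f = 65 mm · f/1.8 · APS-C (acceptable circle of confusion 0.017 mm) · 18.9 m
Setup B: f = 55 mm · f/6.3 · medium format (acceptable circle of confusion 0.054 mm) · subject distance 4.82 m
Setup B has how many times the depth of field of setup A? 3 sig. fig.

Setup A: H = 65²/(1.8×0.017) + 65 ≈ 138136.9 mm; DoF = Df − Dn = 21885.5 − 16631.3 ≈ 5254.2 mm.
Setup B: H = 55²/(6.3×0.054) + 55 ≈ 8946.8 mm; DoF = Df − Dn = 10385.4 − 3138.3 ≈ 7247.1 mm.
Ratio = 7247.1 / 5254.2 ≈ 1.38.

1.38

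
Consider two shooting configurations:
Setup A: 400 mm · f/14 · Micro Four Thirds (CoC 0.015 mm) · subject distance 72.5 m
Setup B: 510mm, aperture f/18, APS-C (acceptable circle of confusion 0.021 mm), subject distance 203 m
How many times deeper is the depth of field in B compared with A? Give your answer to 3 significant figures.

Setup A: H = 400²/(14×0.015) + 400 ≈ 762304.8 mm; DoF = Df − Dn = 80078 − 66232 ≈ 13846 mm.
Setup B: H = 510²/(18×0.021) + 510 ≈ 688605.2 mm; DoF = Df − Dn = 287648 − 156844 ≈ 130804 mm.
Ratio = 130804 / 13846 ≈ 9.45.

9.45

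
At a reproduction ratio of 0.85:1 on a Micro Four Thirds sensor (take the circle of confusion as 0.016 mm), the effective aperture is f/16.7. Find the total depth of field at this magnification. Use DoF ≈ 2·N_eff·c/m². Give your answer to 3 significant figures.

At magnification m, DoF ≈ 2·N_eff·c/m² = 2 × 16.7 × 0.016 / 0.85² = 0.5344 / 0.7225 ≈ 0.74 mm.

0.740 mm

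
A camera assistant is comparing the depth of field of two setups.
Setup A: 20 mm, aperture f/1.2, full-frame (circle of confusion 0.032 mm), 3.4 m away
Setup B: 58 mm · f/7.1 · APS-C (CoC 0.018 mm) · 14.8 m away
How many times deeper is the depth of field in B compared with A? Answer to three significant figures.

9.79

Setup A: H = 20²/(1.2×0.032) + 20 ≈ 10436.7 mm; DoF = Df − Dn = 5033.2 − 2567.0 ≈ 2466.2 mm.
Setup B: H = 58²/(7.1×0.018) + 58 ≈ 26380.4 mm; DoF = Df − Dn = 33641 − 9487 ≈ 24154 mm.
Ratio = 24154 / 2466.2 ≈ 9.79.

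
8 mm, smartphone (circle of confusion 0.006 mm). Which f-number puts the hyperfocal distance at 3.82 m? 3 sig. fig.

Rearrange H = f²/(N·c) + f for N: N = f² / ((H − f)·c).
N = 8² / ((3820 − 8) × 0.006) = 64 / 22.87 ≈ 2.80.

f/2.80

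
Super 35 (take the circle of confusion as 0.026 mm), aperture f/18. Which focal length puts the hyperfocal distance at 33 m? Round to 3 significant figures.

From H = f²/(N·c) + f, with f ≪ H: f ≈ √(H·N·c) = √(33000 × 18 × 0.026) = √15444 ≈ 124.3 mm.
The +f correction barely moves this — solving exactly, f² + N·c·f − N·c·H = 0 ⇒ f = (−N·c + √((N·c)² + 4·N·c·H))/2 = (−0.468 + √61776)/2 ≈ 124.04 mm, so f ≈ 124 mm.

124 mm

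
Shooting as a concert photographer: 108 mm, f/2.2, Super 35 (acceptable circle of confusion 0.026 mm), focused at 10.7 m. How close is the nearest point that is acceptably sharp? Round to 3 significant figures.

Hyperfocal distance H = f²/(N·c) + f = 108²/(2.2 × 0.026) + 108 = 11664/0.0572 + 108 ≈ 204024.1 mm ≈ 204.0 m.
Near limit Dn = s·(H − f)/(H + s − 2f) = 10700 × (204024.1 − 108) / (204024.1 + 10700 − 2 × 108) = 10700 × 203916.1 / 214508.1 ≈ 10172 mm ≈ 10.2 m.

10.2 m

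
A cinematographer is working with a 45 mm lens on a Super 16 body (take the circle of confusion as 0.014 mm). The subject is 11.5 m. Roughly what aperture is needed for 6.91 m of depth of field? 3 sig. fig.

f/3.50

Write h = H − f = f²/(N·c). The thin-lens limits are Dn = s·h/(h + (s−f)) and Df = s·h/(h − (s−f)), so DoF = Df − Dn = 2·s·(s−f)·h / (h² − (s−f)²).
That is a quadratic in h: DoF·h² − 2·s·(s−f)·h − DoF·(s−f)² = 0 ⇒ h = (s−f)·(s + √(s² + DoF²)) / DoF = 11455 × (11500 + √(11500² + 6910²)) / 6910 = 11455 × (11500 + 13416.3) / 6910 ≈ 41305 mm.
Then N = f²/(c·h) = 45² / (0.014 × 41305) = 2025 / 578.27 ≈ 3.50.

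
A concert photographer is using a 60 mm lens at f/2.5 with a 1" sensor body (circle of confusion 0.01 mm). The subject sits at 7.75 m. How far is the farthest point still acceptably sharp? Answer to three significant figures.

Hyperfocal distance H = f²/(N·c) + f = 60²/(2.5 × 0.01) + 60 = 3600/0.025 + 60 ≈ 144060.0 mm ≈ 144.1 m.
Far limit Df = s·(H − f)/(H − s) = 7750 × (144060.0 − 60) / (144060.0 − 7750) = 7750 × 144000.0 / 136310.0 ≈ 8187.2 mm ≈ 8.19 m.

8.19 m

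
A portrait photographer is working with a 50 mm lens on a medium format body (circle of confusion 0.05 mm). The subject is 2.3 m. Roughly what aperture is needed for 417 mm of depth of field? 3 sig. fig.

Write h = H − f = f²/(N·c). The thin-lens limits are Dn = s·h/(h + (s−f)) and Df = s·h/(h − (s−f)), so DoF = Df − Dn = 2·s·(s−f)·h / (h² − (s−f)²).
That is a quadratic in h: DoF·h² − 2·s·(s−f)·h − DoF·(s−f)² = 0 ⇒ h = (s−f)·(s + √(s² + DoF²)) / DoF = 2250 × (2300 + √(2300² + 417²)) / 417 = 2250 × (2300 + 2337.50) / 417 ≈ 25022 mm.
Then N = f²/(c·h) = 50² / (0.05 × 25022) = 2500 / 1251.1 ≈ 2.00.

f/2.00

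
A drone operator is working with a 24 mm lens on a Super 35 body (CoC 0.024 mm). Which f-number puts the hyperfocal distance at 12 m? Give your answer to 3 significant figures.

Rearrange H = f²/(N·c) + f for N: N = f² / ((H − f)·c).
N = 24² / ((12000 − 24) × 0.024) = 576 / 287.4 ≈ 2.00.

f/2.00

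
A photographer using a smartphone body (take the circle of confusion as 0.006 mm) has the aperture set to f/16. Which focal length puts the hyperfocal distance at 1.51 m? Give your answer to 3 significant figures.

From H = f²/(N·c) + f, with f ≪ H: f ≈ √(H·N·c) = √(1510 × 16 × 0.006) = √144.96 ≈ 12.04 mm.
The +f correction barely moves this — solving exactly, f² + N·c·f − N·c·H = 0 ⇒ f = (−N·c + √((N·c)² + 4·N·c·H))/2 = (−0.096 + √579.85)/2 ≈ 11.992 mm, so f ≈ 12.0 mm.

12.0 mm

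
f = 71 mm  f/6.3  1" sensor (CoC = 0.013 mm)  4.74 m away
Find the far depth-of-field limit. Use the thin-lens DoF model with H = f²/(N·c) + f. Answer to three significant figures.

Hyperfocal distance H = f²/(N·c) + f = 71²/(6.3 × 0.013) + 71 = 5041/0.0819 + 71 ≈ 61621.7 mm ≈ 61.62 m.
Far limit Df = s·(H − f)/(H − s) = 4740 × (61621.7 − 71) / (61621.7 − 4740) = 4740 × 61550.7 / 56881.7 ≈ 5129.1 mm ≈ 5.13 m.

5.13 m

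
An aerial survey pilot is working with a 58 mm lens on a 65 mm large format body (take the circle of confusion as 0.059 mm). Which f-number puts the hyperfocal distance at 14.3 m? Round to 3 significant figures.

f/4

Rearrange H = f²/(N·c) + f for N: N = f² / ((H − f)·c).
N = 58² / ((14300 − 58) × 0.059) = 3364 / 840.3 ≈ 4.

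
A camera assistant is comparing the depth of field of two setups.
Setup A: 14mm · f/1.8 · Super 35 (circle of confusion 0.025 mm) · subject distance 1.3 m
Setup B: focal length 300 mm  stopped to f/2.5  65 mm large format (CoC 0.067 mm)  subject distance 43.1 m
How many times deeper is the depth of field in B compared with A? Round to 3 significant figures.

Setup A: H = 14²/(1.8×0.025) + 14 ≈ 4369.6 mm; DoF = Df − Dn = 1844.64 − 1003.66 ≈ 840.98 mm.
Setup B: H = 300²/(2.5×0.067) + 300 ≈ 537613.4 mm; DoF = Df − Dn = 46830.3 − 39920.1 ≈ 6910.2 mm.
Ratio = 6910.2 / 840.98 ≈ 8.22.

8.22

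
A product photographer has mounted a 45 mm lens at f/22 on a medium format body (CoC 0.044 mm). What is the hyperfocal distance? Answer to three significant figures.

2.14 m

Hyperfocal distance H = f²/(N·c) + f = 45²/(22 × 0.044) + 45 = 2025/0.968 + 45 ≈ 2136.9 mm ≈ 2.14 m.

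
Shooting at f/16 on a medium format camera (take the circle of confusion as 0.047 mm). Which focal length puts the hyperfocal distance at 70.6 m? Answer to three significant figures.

From H = f²/(N·c) + f, with f ≪ H: f ≈ √(H·N·c) = √(70600 × 16 × 0.047) = √53091 ≈ 230.4 mm.
The +f correction barely moves this — solving exactly, f² + N·c·f − N·c·H = 0 ⇒ f = (−N·c + √((N·c)² + 4·N·c·H))/2 = (−0.752 + √212365)/2 ≈ 230.04 mm, so f ≈ 230 mm.

230 mm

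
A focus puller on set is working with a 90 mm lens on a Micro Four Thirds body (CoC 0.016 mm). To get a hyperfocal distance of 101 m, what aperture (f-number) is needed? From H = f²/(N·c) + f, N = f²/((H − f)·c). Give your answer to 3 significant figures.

Rearrange H = f²/(N·c) + f for N: N = f² / ((H − f)·c).
N = 90² / ((101000 − 90) × 0.016) = 8100 / 1615 ≈ 5.02.

f/5.02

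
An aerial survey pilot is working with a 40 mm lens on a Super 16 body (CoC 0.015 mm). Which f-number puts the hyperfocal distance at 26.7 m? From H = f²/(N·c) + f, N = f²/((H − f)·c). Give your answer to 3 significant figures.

f/4

Rearrange H = f²/(N·c) + f for N: N = f² / ((H − f)·c).
N = 40² / ((26700 − 40) × 0.015) = 1600 / 399.9 ≈ 4.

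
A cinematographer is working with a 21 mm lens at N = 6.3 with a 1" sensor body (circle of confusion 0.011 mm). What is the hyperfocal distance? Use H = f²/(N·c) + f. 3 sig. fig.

Hyperfocal distance H = f²/(N·c) + f = 21²/(6.3 × 0.011) + 21 = 441/0.0693 + 21 ≈ 6384.6 mm ≈ 6.38 m.

6.38 m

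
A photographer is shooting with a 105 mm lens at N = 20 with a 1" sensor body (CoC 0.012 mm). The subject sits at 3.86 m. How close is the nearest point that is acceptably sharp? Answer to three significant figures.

3.57 m

Hyperfocal distance H = f²/(N·c) + f = 105²/(20 × 0.012) + 105 = 11025/0.24 + 105 ≈ 46042.5 mm ≈ 46.04 m.
Near limit Dn = s·(H − f)/(H + s − 2f) = 3860 × (46042.5 − 105) / (46042.5 + 3860 − 2 × 105) = 3860 × 45937.5 / 49692.5 ≈ 3568.3 mm ≈ 3.57 m.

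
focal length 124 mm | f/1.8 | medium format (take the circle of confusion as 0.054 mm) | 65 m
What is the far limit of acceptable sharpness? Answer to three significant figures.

Hyperfocal distance H = f²/(N·c) + f = 124²/(1.8 × 0.054) + 124 = 15376/0.0972 + 124 ≈ 158313.3 mm ≈ 158.3 m.
Far limit Df = s·(H − f)/(H − s) = 65000 × (158313.3 − 124) / (158313.3 − 65000) = 65000 × 158189.3 / 93313.3 ≈ 110191 mm ≈ 110 m.

110 m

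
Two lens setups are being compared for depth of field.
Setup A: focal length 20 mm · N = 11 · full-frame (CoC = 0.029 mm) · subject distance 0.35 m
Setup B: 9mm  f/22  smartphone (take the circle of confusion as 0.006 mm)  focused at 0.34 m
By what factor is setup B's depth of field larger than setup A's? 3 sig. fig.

Setup A: H = 20²/(11×0.029) + 20 ≈ 1273.9 mm; DoF = Df − Dn = 475.01 − 277.08 ≈ 197.93 mm.
Setup B: H = 9²/(22×0.006) + 9 ≈ 622.6 mm; DoF = Df − Dn = 738.18 − 220.86 ≈ 517.32 mm.
Ratio = 517.32 / 197.93 ≈ 2.61.

2.61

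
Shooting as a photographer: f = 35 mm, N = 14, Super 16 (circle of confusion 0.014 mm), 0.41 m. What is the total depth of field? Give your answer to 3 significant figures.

49.4 mm

Hyperfocal distance H = f²/(N·c) + f = 35²/(14 × 0.014) + 35 = 1225/0.196 + 35 ≈ 6285.0 mm ≈ 6.285 m.
Near limit Dn = s·(H − f)/(H + s − 2f) = 410 × (6285.0 − 35) / (6285.0 + 410 − 2 × 35) = 410 × 6250.0 / 6625.0 ≈ 386.792 mm.
Far limit Df = s·(H − f)/(H − s) = 410 × (6285.0 − 35) / (6285.0 − 410) = 410 × 6250.0 / 5875.0 ≈ 436.170 mm.
Depth of field = Df − Dn = 436.170 − 386.792 ≈ 49.378 mm.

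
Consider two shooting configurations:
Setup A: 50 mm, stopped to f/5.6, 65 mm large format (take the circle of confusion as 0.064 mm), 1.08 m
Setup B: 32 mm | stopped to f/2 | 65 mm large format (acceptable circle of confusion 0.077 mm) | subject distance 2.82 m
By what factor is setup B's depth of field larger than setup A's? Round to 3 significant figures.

Setup A: H = 50²/(5.6×0.064) + 50 ≈ 7025.4 mm; DoF = Df − Dn = 1267.10 − 941.04 ≈ 326.06 mm.
Setup B: H = 32²/(2×0.077) + 32 ≈ 6681.4 mm; DoF = Df − Dn = 4856.1 − 1986.9 ≈ 2869.2 mm.
Ratio = 2869.2 / 326.06 ≈ 8.80.

8.80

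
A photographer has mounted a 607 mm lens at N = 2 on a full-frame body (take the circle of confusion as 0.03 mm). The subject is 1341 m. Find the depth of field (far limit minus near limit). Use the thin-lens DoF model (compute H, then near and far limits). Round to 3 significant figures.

615 m

Hyperfocal distance H = f²/(N·c) + f = 607²/(2 × 0.03) + 607 = 368449/0.06 + 607 ≈ 6141423.7 mm ≈ 6141 m.
Near limit Dn = s·(H − f)/(H + s − 2f) = 1341000 × (6141423.7 − 607) / (6141423.7 + 1341000 − 2 × 607) = 1341000 × 6140816.7 / 7481209.7 ≈ 1100736 mm.
Far limit Df = s·(H − f)/(H − s) = 1341000 × (6141423.7 − 607) / (6141423.7 − 1341000) = 1341000 × 6140816.7 / 4800423.7 ≈ 1715439 mm.
Depth of field = Df − Dn = 1715439 − 1100736 ≈ 614703 mm ≈ 615 m.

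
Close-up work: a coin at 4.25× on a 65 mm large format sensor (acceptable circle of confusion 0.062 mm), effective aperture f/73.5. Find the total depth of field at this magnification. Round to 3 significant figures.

At magnification m, DoF ≈ 2·N_eff·c/m² = 2 × 73.5 × 0.062 / 4.25² = 9.114 / 18.06 ≈ 0.505 mm.

0.505 mm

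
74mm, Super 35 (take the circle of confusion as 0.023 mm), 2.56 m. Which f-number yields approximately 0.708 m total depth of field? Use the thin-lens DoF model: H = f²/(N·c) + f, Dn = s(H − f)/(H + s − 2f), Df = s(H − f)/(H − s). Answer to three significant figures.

f/13

Write h = H − f = f²/(N·c). The thin-lens limits are Dn = s·h/(h + (s−f)) and Df = s·h/(h − (s−f)), so DoF = Df − Dn = 2·s·(s−f)·h / (h² − (s−f)²).
That is a quadratic in h: DoF·h² − 2·s·(s−f)·h − DoF·(s−f)² = 0 ⇒ h = (s−f)·(s + √(s² + DoF²)) / DoF = 2486 × (2560 + √(2560² + 708²)) / 708 = 2486 × (2560 + 2656.10) / 708 ≈ 18315 mm.
Then N = f²/(c·h) = 74² / (0.023 × 18315) = 5476 / 421.25 ≈ 13.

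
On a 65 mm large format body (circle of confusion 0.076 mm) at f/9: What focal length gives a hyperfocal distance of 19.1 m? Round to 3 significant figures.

From H = f²/(N·c) + f, with f ≪ H: f ≈ √(H·N·c) = √(19100 × 9 × 0.076) = √13064 ≈ 114.3 mm.
The +f correction barely moves this — solving exactly, f² + N·c·f − N·c·H = 0 ⇒ f = (−N·c + √((N·c)² + 4·N·c·H))/2 = (−0.684 + √52258)/2 ≈ 113.96 mm, so f ≈ 114 mm.

114 mm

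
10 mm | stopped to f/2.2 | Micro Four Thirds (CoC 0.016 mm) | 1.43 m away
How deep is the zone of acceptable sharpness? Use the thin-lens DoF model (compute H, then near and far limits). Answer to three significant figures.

1.91 m

Hyperfocal distance H = f²/(N·c) + f = 10²/(2.2 × 0.016) + 10 = 100/0.0352 + 10 ≈ 2850.9 mm ≈ 2.851 m.
Near limit Dn = s·(H − f)/(H + s − 2f) = 1430 × (2850.9 − 10) / (2850.9 + 1430 − 2 × 10) = 1430 × 2840.9 / 4260.9 ≈ 953.4 mm.
Far limit Df = s·(H − f)/(H − s) = 1430 × (2850.9 − 10) / (2850.9 − 1430) = 1430 × 2840.9 / 1420.9 ≈ 2859.1 mm.
Depth of field = Df − Dn = 2859.1 − 953.4 ≈ 1905.7 mm ≈ 1.91 m.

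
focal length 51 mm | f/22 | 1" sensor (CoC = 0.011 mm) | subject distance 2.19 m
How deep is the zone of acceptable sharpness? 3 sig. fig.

0.908 m

Hyperfocal distance H = f²/(N·c) + f = 51²/(22 × 0.011) + 51 = 2601/0.242 + 51 ≈ 10798.9 mm ≈ 10.80 m.
Near limit Dn = s·(H − f)/(H + s − 2f) = 2190 × (10798.9 − 51) / (10798.9 + 2190 − 2 × 51) = 2190 × 10747.9 / 12886.9 ≈ 1826.50 mm.
Far limit Df = s·(H − f)/(H − s) = 2190 × (10798.9 − 51) / (10798.9 − 2190) = 2190 × 10747.9 / 8608.9 ≈ 2734.13 mm.
Depth of field = Df − Dn = 2734.13 − 1826.50 ≈ 907.63 mm ≈ 0.908 m.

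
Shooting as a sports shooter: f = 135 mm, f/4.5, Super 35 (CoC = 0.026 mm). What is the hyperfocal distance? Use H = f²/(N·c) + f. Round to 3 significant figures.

Hyperfocal distance H = f²/(N·c) + f = 135²/(4.5 × 0.026) + 135 = 18225/0.117 + 135 ≈ 155904.2 mm ≈ 156 m.

156 m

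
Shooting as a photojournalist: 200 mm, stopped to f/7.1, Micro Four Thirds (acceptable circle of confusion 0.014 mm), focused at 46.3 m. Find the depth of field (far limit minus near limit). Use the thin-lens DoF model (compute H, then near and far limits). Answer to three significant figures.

Hyperfocal distance H = f²/(N·c) + f = 200²/(7.1 × 0.014) + 200 = 40000/0.0994 + 200 ≈ 402614.5 mm ≈ 402.6 m.
Near limit Dn = s·(H − f)/(H + s − 2f) = 46300 × (402614.5 − 200) / (402614.5 + 46300 − 2 × 200) = 46300 × 402414.5 / 448514.5 ≈ 41541 mm.
Far limit Df = s·(H − f)/(H − s) = 46300 × (402614.5 − 200) / (402614.5 − 46300) = 46300 × 402414.5 / 356314.5 ≈ 52290 mm.
Depth of field = Df − Dn = 52290 − 41541 ≈ 10749 mm ≈ 10.7 m.

10.7 m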